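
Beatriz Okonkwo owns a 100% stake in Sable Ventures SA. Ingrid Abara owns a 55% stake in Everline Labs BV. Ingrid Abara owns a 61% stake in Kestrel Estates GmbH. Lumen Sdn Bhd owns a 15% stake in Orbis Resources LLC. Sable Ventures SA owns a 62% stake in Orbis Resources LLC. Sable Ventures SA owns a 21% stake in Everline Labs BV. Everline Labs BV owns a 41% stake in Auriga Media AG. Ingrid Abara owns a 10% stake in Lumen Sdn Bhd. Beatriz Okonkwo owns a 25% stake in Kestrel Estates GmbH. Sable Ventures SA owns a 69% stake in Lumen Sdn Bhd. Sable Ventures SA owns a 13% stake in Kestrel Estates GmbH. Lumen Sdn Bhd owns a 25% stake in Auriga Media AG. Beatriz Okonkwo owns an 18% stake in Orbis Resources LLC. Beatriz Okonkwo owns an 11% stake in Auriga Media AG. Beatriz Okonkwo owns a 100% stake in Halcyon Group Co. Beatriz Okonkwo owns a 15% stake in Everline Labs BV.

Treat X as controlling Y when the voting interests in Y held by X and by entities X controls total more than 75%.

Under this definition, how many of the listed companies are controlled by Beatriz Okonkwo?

3

Beatriz holds 100% of Sable, so Beatriz controls Sable.
Beatriz holds 100% of Halcyon, so Beatriz controls Halcyon.
Sable and Beatriz together hold 62% + 18% = 80% of Orbis, so Beatriz controls Orbis.
No other company's threshold is met.
Beatriz controls 3 companies.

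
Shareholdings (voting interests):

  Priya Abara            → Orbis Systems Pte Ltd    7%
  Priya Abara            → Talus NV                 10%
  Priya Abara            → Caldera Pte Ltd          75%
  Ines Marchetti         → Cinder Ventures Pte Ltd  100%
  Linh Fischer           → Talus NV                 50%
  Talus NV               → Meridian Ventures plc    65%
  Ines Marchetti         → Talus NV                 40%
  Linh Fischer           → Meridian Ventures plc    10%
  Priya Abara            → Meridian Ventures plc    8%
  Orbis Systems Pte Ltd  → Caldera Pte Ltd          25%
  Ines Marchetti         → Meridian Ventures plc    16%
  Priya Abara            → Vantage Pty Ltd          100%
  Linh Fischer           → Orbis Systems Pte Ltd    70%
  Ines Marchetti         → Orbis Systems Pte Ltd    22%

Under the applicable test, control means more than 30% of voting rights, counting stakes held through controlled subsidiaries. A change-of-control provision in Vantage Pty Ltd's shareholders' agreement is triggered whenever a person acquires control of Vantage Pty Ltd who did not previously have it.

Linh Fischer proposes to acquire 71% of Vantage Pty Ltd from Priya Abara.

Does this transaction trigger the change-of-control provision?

Yes

The purchase adds only to Linh's holdings (Priya's stake shrinks), so Linh is the only person who could newly come to control Vantage.
Linh holds 70% of Orbis, so Linh controls Orbis.
Linh holds 50% of Talus, so Linh controls Talus.
Talus and Linh together hold 65% + 10% = 75% of Meridian, so Linh controls Meridian.
Neither Linh nor any entity Linh controls holds any voting interest in Vantage.
So before the transaction, Linh does not control Vantage.
After the purchase, Linh holds 71% of Vantage directly, and Priya's stake falls to 29%.
Linh holds 71% of Vantage, so Linh controls Vantage.
Linh did not control Vantage before and does after, so the clause is triggered.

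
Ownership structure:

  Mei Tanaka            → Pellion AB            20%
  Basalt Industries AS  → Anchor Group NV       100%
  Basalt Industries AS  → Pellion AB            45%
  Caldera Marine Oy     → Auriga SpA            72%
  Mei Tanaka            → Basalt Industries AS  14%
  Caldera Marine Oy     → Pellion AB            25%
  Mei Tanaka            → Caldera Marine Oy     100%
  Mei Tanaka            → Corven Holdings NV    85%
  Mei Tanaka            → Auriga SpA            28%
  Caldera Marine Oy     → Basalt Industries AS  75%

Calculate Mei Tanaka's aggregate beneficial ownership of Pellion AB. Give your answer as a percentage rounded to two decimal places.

Mei reaches Pellion along 4 paths.
Via Caldera: 100% × 25% = 25%.
Direct stake: 20% = 20%.
Via Basalt: 14% × 45% = 6.3%.
Via Caldera → Basalt: 100% × 75% × 45% = 33.75%.
Total: 25% + 20% + 6.3% + 33.75% = 85.05%.

85.05%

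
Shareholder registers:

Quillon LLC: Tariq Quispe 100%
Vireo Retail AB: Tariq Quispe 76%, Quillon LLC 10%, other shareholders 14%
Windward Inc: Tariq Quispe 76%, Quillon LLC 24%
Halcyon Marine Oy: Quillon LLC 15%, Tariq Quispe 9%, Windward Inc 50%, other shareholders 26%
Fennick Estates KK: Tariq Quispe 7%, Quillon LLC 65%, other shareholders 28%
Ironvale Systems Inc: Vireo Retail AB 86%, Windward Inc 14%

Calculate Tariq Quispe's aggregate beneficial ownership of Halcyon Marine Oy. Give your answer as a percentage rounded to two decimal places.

74.00%

Tariq reaches Halcyon along 4 paths.
Via Quillon: 100% × 15% = 15%.
Direct stake: 9% = 9%.
Via Windward: 76% × 50% = 38%.
Via Quillon → Windward: 100% × 24% × 50% = 12%.
Total: 15% + 9% + 38% + 12% = 74%.
Rounded: 74.00%.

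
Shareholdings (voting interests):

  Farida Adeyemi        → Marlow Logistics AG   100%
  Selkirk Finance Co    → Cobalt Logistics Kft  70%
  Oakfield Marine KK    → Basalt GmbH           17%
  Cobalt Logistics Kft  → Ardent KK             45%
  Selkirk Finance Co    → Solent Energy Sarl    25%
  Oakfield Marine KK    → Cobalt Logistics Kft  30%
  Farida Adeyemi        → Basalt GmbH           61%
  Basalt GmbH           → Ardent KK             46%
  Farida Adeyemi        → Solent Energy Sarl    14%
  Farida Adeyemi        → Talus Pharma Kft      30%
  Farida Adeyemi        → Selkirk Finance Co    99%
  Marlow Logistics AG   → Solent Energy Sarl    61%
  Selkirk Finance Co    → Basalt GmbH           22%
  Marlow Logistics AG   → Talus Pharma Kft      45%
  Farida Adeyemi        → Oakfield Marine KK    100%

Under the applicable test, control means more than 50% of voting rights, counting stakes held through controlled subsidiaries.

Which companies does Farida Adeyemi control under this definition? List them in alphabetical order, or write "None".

Ardent KK, Basalt GmbH, Cobalt Logistics Kft, Marlow Logistics AG, Oakfield Marine KK, Selkirk Finance Co, Solent Energy Sarl, Talus Pharma Kft

Farida holds 99% of Selkirk, so Farida controls Selkirk.
Farida holds 100% of Oakfield, so Farida controls Oakfield.
Farida holds 100% of Marlow, so Farida controls Marlow.
Marlow and Farida together hold 45% + 30% = 75% of Talus, so Farida controls Talus.
Oakfield and Selkirk together hold 30% + 70% = 100% of Cobalt, so Farida controls Cobalt.
Selkirk and Farida and Oakfield together hold 22% + 61% + 17% = 100% of Basalt, so Farida controls Basalt.
Cobalt and Basalt together hold 45% + 46% = 91% of Ardent, so Farida controls Ardent.
Selkirk and Farida and Marlow together hold 25% + 14% + 61% = 100% of Solent, so Farida controls Solent.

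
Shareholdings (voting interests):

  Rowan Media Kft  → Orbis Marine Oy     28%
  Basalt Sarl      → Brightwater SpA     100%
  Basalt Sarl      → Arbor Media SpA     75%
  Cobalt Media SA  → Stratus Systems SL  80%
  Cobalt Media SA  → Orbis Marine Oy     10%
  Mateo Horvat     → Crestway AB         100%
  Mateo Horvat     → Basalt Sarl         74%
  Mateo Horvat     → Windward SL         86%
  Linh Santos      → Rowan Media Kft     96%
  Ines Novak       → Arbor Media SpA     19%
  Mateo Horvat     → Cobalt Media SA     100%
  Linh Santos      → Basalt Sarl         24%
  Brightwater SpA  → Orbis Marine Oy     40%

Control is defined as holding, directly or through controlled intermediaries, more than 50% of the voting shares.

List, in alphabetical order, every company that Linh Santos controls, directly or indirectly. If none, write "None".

Rowan Media Kft

Linh holds 96% of Rowan, so Linh controls Rowan.
No other company's threshold is met.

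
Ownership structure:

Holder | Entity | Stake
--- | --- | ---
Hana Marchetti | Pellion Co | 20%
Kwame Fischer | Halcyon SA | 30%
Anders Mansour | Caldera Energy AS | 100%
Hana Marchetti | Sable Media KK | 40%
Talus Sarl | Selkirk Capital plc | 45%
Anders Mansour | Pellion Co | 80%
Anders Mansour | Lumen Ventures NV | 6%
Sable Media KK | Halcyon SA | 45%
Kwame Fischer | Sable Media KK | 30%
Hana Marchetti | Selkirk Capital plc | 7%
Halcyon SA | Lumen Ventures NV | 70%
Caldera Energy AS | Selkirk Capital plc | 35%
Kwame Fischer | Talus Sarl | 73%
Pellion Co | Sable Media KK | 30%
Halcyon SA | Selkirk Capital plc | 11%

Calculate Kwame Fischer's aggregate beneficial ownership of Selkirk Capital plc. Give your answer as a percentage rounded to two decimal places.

37.64%

Kwame reaches Selkirk along 3 paths.
Via Talus: 73% × 45% = 32.85%.
Via Halcyon: 30% × 11% = 3.3%.
Via Sable → Halcyon: 30% × 45% × 11% = 1.485%.
Total: 32.85% + 3.3% + 1.485% = 37.635%.
Rounded: 37.64%.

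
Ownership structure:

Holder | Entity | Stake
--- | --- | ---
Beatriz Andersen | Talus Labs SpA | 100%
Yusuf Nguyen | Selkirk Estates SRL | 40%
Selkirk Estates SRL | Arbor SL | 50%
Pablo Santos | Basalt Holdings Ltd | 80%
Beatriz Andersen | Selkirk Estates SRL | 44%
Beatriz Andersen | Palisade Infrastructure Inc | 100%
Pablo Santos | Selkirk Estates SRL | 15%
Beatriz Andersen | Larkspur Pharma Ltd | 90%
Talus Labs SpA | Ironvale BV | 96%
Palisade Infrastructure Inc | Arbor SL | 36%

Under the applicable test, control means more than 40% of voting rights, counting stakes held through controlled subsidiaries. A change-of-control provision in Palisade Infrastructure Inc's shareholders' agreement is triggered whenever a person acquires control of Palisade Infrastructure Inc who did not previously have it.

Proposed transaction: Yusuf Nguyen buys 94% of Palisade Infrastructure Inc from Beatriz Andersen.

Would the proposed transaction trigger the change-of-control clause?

Yes

The purchase adds only to Yusuf's holdings (Beatriz's stake shrinks), so Yusuf is the only person who could newly come to control Palisade.
Yusuf's largest direct stake is 40% in Selkirk, which does not meet the threshold, so Yusuf controls no company.
Neither Yusuf nor any entity Yusuf controls holds any voting interest in Palisade.
So before the transaction, Yusuf does not control Palisade.
After the purchase, Yusuf holds 94% of Palisade directly, and Beatriz's stake falls to 6%.
Yusuf holds 94% of Palisade, so Yusuf controls Palisade.
Yusuf did not control Palisade before and does after, so the clause is triggered.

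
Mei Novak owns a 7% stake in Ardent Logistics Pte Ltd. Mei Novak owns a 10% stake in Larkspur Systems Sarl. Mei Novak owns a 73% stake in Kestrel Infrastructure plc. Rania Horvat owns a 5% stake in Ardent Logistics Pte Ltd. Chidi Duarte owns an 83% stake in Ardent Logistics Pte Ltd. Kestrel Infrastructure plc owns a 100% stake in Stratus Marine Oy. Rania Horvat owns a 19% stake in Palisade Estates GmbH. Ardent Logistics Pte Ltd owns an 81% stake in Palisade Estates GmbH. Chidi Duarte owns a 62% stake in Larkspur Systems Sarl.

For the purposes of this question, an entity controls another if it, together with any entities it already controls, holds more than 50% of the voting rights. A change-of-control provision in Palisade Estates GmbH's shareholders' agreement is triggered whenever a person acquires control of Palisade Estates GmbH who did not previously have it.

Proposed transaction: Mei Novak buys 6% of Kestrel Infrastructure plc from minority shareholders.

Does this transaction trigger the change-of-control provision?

No

The purchase changes only Mei's holdings, so Mei is the only person who could newly come to control Palisade.
Mei holds 73% of Kestrel, so Mei controls Kestrel.
Kestrel holds 100% of Stratus, so Mei controls Stratus.
Neither Mei nor any entity Mei controls holds any voting interest in Palisade.
So before the transaction, Mei does not control Palisade.
After the purchase, Mei's direct stake in Kestrel rises to 73% + 6% = 79%.
Mei holds 79% of Kestrel, so Mei controls Kestrel.
After the transaction, neither Mei nor any entity Mei controls holds a voting interest in Palisade, so Mei still does not control it.
No new person acquires control, so the clause is not triggered.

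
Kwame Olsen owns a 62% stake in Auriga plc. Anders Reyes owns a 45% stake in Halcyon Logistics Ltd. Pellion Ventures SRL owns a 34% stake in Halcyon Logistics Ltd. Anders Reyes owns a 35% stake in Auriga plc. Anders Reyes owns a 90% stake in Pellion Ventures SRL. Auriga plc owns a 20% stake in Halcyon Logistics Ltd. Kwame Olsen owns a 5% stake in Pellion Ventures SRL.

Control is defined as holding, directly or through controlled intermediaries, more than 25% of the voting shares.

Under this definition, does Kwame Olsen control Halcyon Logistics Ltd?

Kwame holds 62% of Auriga, so Kwame controls Auriga.
In Halcyon, Kwame's side holds only 20%, not > 25%.
So Kwame does not control Halcyon.

No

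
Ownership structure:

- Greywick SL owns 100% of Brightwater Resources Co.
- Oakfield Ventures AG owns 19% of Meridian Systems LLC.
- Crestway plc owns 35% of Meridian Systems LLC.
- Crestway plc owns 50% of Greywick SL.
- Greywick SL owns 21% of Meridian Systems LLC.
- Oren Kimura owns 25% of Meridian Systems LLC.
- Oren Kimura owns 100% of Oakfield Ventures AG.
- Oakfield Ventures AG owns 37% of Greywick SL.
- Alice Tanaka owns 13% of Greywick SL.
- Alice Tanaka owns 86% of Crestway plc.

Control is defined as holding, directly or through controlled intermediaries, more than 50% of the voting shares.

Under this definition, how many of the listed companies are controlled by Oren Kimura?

1

Oren holds 100% of Oakfield, so Oren controls Oakfield.
No other company's threshold is met.
Oren controls 1 company.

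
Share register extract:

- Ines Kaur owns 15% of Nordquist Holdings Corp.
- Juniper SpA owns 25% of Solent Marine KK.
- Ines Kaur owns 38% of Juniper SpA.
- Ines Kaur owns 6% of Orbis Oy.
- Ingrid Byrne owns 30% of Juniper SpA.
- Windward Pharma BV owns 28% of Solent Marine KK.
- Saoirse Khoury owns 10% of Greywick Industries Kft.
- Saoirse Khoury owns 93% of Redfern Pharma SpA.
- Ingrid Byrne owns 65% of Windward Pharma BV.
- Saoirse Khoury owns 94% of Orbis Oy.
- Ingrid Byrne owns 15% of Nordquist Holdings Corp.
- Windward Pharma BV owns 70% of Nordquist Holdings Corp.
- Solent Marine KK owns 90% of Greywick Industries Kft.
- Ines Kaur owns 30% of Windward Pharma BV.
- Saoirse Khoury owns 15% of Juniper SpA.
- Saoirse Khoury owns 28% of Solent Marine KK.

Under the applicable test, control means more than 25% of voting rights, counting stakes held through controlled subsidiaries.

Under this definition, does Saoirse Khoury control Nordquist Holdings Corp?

Saoirse holds 94% of Orbis, so Saoirse controls Orbis.
Saoirse holds 28% of Solent, so Saoirse controls Solent.
Saoirse holds 93% of Redfern, so Saoirse controls Redfern.
Saoirse and Solent together hold 10% + 90% = 100% of Greywick, so Saoirse controls Greywick.
Neither Saoirse nor any entity Saoirse controls holds any voting interest in Nordquist.
So Saoirse does not control Nordquist.

No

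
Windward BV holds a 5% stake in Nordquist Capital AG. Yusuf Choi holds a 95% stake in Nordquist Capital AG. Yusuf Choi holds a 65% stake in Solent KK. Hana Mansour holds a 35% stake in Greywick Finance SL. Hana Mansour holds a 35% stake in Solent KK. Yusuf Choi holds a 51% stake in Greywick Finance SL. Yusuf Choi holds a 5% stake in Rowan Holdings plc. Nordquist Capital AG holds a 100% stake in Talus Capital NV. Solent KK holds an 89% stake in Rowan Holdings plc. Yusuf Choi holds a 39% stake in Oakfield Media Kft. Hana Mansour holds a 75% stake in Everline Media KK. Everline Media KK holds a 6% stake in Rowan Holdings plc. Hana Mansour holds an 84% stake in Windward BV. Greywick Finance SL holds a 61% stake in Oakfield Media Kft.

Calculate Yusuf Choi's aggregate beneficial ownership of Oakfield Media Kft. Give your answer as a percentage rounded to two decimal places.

Yusuf reaches Oakfield along 2 paths.
Via Greywick: 51% × 61% = 31.11%.
Direct stake: 39% = 39%.
Total: 31.11% + 39% = 70.11%.

70.11%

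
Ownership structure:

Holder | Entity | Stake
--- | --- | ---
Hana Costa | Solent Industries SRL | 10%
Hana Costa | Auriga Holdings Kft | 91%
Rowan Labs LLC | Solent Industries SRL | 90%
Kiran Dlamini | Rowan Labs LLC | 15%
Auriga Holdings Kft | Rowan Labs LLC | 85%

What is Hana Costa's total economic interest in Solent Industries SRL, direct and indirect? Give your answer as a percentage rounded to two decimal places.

Hana reaches Solent along 2 paths.
Direct stake: 10% = 10%.
Via Auriga → Rowan: 91% × 85% × 90% = 69.615%.
Total: 10% + 69.615% = 79.615%.
Rounded: 79.62%.

79.62%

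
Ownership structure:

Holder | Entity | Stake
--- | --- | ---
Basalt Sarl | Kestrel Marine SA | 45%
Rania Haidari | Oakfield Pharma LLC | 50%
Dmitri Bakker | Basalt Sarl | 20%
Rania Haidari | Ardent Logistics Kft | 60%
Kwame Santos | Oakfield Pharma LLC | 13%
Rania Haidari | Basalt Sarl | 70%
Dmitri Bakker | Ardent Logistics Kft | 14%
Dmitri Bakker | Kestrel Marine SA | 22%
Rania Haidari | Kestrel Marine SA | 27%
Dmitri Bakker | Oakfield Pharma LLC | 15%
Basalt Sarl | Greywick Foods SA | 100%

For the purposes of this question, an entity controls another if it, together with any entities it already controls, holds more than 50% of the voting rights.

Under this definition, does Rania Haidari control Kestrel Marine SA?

Yes

Rania holds 70% of Basalt, so Rania controls Basalt.
Basalt and Rania together hold 45% + 27% = 72% of Kestrel, so Rania controls Kestrel.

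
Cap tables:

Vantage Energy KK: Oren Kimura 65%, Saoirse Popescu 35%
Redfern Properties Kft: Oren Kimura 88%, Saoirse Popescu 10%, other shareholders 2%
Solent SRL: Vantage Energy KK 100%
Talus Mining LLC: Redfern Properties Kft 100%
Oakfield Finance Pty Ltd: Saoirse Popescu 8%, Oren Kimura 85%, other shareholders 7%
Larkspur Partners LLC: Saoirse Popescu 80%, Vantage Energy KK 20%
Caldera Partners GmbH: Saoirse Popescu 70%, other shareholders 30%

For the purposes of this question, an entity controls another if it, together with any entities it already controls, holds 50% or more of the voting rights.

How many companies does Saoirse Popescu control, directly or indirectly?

Saoirse holds 80% of Larkspur, so Saoirse controls Larkspur.
Saoirse holds 70% of Caldera, so Saoirse controls Caldera.
No other company's threshold is met.
Saoirse controls 2 companies.

2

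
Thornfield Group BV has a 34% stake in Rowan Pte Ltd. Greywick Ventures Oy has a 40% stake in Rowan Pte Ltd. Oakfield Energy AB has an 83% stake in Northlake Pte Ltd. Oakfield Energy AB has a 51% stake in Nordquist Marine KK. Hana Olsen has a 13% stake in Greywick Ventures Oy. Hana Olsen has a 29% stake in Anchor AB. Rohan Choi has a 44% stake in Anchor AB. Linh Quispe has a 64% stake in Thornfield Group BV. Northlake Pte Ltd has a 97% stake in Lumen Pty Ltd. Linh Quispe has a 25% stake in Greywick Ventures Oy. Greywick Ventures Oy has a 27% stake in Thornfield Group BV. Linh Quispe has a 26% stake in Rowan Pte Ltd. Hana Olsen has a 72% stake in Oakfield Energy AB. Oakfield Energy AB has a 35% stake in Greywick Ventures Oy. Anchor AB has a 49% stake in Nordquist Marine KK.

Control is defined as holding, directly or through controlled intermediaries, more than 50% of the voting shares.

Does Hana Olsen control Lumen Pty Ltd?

Hana holds 72% of Oakfield, so Hana controls Oakfield.
Oakfield holds 83% of Northlake, so Hana controls Northlake.
Northlake holds 97% of Lumen, so Hana controls Lumen.

Yes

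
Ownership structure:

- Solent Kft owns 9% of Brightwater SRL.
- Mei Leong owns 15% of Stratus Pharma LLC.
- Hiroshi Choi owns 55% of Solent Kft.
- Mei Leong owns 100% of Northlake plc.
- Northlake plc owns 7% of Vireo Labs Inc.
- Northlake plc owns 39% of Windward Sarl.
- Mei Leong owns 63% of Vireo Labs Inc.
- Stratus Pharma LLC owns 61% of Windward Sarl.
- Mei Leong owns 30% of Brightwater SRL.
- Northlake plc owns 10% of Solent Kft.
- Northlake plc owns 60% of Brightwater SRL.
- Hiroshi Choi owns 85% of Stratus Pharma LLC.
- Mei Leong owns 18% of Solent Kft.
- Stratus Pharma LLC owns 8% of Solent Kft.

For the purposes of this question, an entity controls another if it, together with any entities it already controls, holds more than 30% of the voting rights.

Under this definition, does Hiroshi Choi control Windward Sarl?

Yes

Hiroshi holds 85% of Stratus, so Hiroshi controls Stratus.
Stratus holds 61% of Windward, so Hiroshi controls Windward.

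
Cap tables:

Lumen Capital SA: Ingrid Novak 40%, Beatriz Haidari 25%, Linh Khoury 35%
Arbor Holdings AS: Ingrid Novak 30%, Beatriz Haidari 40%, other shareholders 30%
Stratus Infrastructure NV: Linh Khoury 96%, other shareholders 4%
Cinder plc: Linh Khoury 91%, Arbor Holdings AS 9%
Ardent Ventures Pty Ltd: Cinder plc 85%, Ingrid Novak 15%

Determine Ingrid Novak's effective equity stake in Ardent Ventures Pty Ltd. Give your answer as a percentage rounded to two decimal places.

Ingrid reaches Ardent along 2 paths.
Via Arbor → Cinder: 30% × 9% × 85% = 2.295%.
Direct stake: 15% = 15%.
Total: 2.295% + 15% = 17.295%.
Rounded: 17.30%.

17.30%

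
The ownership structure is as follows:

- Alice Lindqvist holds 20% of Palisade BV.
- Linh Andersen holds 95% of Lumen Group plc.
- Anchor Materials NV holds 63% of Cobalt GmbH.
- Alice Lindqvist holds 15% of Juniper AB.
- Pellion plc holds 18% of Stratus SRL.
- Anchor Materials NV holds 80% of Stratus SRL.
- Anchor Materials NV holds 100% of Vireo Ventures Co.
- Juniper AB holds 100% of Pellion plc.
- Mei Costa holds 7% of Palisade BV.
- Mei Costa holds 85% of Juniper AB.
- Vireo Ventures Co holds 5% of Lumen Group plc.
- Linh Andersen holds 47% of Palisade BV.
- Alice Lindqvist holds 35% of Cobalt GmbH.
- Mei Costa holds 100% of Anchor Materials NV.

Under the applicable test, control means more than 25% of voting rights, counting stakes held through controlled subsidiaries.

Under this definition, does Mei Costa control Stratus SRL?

Mei holds 85% of Juniper, so Mei controls Juniper.
Juniper holds 100% of Pellion, so Mei controls Pellion.
Mei holds 100% of Anchor, so Mei controls Anchor.
Pellion and Anchor together hold 18% + 80% = 98% of Stratus, so Mei controls Stratus.

Yes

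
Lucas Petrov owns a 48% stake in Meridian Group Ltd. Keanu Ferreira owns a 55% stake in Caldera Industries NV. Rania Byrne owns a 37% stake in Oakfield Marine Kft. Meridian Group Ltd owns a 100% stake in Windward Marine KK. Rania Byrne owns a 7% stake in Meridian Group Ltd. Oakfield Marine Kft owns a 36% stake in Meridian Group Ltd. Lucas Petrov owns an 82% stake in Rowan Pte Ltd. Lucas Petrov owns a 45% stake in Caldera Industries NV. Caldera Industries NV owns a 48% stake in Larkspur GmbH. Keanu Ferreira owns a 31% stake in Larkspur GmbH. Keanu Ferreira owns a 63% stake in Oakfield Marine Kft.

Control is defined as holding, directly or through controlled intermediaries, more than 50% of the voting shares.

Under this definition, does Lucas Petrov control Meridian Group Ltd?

Lucas holds 82% of Rowan, so Lucas controls Rowan.
In Meridian, Lucas's side holds only 48%, not > 50%.
So Lucas does not control Meridian.

No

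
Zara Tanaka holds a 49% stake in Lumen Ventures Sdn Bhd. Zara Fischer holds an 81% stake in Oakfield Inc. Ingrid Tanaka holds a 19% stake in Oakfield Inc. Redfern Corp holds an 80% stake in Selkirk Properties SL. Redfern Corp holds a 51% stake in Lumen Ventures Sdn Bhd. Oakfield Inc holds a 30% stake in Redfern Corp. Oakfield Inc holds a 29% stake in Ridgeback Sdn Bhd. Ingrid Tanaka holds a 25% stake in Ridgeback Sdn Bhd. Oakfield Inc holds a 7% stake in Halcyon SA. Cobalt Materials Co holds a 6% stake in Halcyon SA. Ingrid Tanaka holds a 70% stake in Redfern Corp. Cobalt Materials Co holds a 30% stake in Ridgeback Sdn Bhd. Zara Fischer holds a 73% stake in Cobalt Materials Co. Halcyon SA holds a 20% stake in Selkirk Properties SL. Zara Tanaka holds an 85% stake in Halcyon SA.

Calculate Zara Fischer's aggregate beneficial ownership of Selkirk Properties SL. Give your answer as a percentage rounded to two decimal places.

Zara Fischer reaches Selkirk along 3 paths.
Via Oakfield → Redfern: 81% × 30% × 80% = 19.44%.
Via Oakfield → Halcyon: 81% × 7% × 20% = 1.134%.
Via Cobalt → Halcyon: 73% × 6% × 20% = 0.876%.
Total: 19.44% + 1.134% + 0.876% = 21.45%.

21.45%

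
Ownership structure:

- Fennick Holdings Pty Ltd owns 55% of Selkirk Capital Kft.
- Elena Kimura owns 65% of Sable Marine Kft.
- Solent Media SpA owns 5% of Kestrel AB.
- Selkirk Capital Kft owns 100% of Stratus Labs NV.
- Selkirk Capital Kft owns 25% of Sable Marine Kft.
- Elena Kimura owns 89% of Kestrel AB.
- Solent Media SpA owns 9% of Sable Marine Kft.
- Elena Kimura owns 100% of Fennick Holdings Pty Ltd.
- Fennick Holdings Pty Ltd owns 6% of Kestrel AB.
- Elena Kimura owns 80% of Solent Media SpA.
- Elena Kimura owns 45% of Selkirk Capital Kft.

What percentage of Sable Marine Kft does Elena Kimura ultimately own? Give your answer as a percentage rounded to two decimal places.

Elena reaches Sable along 4 paths.
Direct stake: 65% = 65%.
Via Fennick → Selkirk: 100% × 55% × 25% = 13.75%.
Via Selkirk: 45% × 25% = 11.25%.
Via Solent: 80% × 9% = 7.2%.
Total: 65% + 13.75% + 11.25% + 7.2% = 97.2%.
Rounded: 97.20%.

97.20%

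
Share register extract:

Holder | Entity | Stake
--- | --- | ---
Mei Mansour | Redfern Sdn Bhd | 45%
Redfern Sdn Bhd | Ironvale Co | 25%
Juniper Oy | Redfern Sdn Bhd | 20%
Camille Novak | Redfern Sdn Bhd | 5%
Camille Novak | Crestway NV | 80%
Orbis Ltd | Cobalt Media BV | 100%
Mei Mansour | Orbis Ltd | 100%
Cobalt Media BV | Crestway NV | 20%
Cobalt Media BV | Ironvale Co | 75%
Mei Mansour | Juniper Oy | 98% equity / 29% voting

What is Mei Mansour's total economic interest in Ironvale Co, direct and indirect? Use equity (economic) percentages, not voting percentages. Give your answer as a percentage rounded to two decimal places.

91.15%

Mei reaches Ironvale along 3 paths.
Via Redfern: 45% × 25% = 11.25%.
Via Juniper → Redfern: 98% × 20% × 25% = 4.9%.
Via Orbis → Cobalt: 100% × 100% × 75% = 75%.
Total: 11.25% + 4.9% + 75% = 91.15%.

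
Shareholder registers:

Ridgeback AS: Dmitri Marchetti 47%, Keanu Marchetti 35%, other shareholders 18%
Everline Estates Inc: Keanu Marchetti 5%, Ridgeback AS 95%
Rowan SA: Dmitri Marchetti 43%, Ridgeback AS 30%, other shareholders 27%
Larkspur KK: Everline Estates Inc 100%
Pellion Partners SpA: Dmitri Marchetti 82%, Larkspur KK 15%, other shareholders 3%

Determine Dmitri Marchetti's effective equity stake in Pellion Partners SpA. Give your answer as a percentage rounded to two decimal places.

88.70%

Dmitri reaches Pellion along 2 paths.
Direct stake: 82% = 82%.
Via Ridgeback → Everline → Larkspur: 47% × 95% × 100% × 15% = 6.6975%.
Total: 82% + 6.6975% = 88.6975%.
Rounded: 88.70%.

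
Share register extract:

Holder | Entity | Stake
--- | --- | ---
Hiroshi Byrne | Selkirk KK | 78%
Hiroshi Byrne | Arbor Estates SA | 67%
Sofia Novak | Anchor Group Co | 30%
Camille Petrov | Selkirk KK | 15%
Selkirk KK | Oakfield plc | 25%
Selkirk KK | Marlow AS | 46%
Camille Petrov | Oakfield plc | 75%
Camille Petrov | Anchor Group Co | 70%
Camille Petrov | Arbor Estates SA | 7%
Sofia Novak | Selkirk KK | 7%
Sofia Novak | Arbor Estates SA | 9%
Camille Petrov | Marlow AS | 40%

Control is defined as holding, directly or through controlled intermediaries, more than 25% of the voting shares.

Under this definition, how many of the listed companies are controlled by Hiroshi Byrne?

3

Hiroshi holds 78% of Selkirk, so Hiroshi controls Selkirk.
Hiroshi holds 67% of Arbor, so Hiroshi controls Arbor.
Selkirk holds 46% of Marlow, so Hiroshi controls Marlow.
No other company's threshold is met.
Hiroshi controls 3 companies.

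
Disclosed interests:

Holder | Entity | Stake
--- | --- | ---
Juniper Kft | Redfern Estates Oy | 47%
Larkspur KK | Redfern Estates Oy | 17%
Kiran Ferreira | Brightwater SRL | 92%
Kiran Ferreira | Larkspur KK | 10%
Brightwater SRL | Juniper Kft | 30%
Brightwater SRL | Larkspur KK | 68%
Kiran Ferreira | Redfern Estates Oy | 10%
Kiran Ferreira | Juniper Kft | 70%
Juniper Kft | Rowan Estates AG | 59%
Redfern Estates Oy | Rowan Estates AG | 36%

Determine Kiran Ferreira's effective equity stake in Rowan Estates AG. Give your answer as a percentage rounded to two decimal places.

Kiran reaches Rowan along 7 paths.
Via Larkspur → Redfern: 10% × 17% × 36% = 0.612%.
Via Brightwater → Larkspur → Redfern: 92% × 68% × 17% × 36% = 3.828672%.
Via Redfern: 10% × 36% = 3.6%.
Via Juniper → Redfern: 70% × 47% × 36% = 11.844%.
Via Brightwater → Juniper → Redfern: 92% × 30% × 47% × 36% = 4.66992%.
Via Juniper: 70% × 59% = 41.3%.
Via Brightwater → Juniper: 92% × 30% × 59% = 16.284%.
Total: 0.612% + 3.828672% + 3.6% + 11.844% + 4.66992% + 41.3% + 16.284% = 82.138592%.
Rounded: 82.14%.

82.14%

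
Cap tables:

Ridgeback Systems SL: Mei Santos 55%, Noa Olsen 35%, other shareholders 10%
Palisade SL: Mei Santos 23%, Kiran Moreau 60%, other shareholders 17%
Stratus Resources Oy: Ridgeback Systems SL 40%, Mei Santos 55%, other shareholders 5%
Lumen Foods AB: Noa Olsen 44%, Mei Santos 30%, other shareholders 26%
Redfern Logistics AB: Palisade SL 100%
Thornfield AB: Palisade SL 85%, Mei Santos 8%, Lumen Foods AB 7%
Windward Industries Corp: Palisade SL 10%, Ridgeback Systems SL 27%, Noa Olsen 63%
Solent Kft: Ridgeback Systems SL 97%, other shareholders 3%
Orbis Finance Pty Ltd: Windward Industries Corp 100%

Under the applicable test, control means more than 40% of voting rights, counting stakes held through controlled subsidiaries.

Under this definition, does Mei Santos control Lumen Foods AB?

No

Mei holds 55% of Ridgeback, so Mei controls Ridgeback.
Ridgeback and Mei together hold 40% + 55% = 95% of Stratus, so Mei controls Stratus.
Ridgeback holds 97% of Solent, so Mei controls Solent.
In Lumen, Mei's side holds only 30%, not > 40%.
So Mei does not control Lumen.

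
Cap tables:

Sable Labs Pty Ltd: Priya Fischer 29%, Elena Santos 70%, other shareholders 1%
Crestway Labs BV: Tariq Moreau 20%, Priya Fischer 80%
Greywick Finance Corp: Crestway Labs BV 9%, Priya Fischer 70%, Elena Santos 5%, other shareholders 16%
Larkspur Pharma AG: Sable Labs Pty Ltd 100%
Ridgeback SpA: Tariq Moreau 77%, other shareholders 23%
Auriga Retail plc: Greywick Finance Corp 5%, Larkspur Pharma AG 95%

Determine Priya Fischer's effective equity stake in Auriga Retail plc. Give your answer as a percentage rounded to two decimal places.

31.41%

Priya reaches Auriga along 3 paths.
Via Crestway → Greywick: 80% × 9% × 5% = 0.36%.
Via Greywick: 70% × 5% = 3.5%.
Via Sable → Larkspur: 29% × 100% × 95% = 27.55%.
Total: 0.36% + 3.5% + 27.55% = 31.41%.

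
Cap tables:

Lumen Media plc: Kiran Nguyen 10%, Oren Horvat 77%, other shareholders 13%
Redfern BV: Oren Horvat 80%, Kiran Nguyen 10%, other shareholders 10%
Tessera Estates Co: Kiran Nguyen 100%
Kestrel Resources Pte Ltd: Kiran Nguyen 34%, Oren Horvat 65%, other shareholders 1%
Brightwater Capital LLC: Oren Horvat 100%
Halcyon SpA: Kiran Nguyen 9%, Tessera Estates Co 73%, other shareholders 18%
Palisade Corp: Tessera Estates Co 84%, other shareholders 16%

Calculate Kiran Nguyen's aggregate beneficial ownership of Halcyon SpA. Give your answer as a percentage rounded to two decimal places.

Kiran reaches Halcyon along 2 paths.
Direct stake: 9% = 9%.
Via Tessera: 100% × 73% = 73%.
Total: 9% + 73% = 82%.
Rounded: 82.00%.

82.00%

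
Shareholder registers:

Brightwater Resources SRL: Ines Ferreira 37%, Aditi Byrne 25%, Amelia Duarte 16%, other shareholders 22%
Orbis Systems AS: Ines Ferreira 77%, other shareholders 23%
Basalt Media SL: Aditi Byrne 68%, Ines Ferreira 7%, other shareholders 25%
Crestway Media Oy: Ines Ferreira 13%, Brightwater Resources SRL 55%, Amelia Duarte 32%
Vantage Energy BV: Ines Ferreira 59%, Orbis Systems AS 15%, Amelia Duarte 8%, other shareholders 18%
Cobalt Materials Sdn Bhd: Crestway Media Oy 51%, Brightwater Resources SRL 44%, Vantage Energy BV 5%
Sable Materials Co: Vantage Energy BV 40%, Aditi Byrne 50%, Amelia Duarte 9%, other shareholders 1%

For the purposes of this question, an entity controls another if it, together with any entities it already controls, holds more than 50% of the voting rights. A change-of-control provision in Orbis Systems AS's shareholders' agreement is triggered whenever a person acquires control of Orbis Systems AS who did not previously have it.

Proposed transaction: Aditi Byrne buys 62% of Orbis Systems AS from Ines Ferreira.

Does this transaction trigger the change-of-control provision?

The purchase adds only to Aditi's holdings (Ines's stake shrinks), so Aditi is the only person who could newly come to control Orbis.
Aditi holds 68% of Basalt, so Aditi controls Basalt.
Neither Aditi nor any entity Aditi controls holds any voting interest in Orbis.
So before the transaction, Aditi does not control Orbis.
After the purchase, Aditi holds 62% of Orbis directly, and Ines's stake falls to 15%.
Aditi holds 62% of Orbis, so Aditi controls Orbis.
Aditi did not control Orbis before and does after, so the clause is triggered.

Yes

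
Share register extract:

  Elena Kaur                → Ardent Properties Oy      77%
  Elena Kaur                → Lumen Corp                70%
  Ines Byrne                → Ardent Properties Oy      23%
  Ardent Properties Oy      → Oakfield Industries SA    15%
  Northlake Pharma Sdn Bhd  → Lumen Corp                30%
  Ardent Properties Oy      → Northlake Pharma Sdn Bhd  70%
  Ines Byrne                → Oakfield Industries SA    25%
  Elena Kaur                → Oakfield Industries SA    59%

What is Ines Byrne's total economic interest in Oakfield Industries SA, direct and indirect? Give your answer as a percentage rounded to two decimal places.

Ines reaches Oakfield along 2 paths.
Via Ardent: 23% × 15% = 3.45%.
Direct stake: 25% = 25%.
Total: 3.45% + 25% = 28.45%.

28.45%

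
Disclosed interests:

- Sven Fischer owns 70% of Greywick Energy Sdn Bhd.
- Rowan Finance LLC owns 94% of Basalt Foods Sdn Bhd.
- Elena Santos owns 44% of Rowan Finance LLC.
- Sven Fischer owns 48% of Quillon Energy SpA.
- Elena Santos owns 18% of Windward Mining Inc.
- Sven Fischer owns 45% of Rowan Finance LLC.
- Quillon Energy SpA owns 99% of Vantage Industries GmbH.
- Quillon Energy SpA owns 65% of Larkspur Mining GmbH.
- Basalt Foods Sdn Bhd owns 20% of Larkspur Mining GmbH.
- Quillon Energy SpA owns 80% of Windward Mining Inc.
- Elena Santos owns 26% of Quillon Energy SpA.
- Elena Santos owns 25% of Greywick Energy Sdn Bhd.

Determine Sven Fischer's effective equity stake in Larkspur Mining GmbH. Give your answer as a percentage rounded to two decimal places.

39.66%

Sven reaches Larkspur along 2 paths.
Via Rowan → Basalt: 45% × 94% × 20% = 8.46%.
Via Quillon: 48% × 65% = 31.2%.
Total: 8.46% + 31.2% = 39.66%.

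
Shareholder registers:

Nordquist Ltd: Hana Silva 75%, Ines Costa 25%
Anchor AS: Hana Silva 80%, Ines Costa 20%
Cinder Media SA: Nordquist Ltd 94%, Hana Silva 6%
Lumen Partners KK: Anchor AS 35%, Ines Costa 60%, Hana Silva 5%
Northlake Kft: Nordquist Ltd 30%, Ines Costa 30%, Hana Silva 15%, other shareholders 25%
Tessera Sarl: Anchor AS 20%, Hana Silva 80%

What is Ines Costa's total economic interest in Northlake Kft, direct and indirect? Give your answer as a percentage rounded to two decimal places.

Ines reaches Northlake along 2 paths.
Via Nordquist: 25% × 30% = 7.5%.
Direct stake: 30% = 30%.
Total: 7.5% + 30% = 37.5%.
Rounded: 37.50%.

37.50%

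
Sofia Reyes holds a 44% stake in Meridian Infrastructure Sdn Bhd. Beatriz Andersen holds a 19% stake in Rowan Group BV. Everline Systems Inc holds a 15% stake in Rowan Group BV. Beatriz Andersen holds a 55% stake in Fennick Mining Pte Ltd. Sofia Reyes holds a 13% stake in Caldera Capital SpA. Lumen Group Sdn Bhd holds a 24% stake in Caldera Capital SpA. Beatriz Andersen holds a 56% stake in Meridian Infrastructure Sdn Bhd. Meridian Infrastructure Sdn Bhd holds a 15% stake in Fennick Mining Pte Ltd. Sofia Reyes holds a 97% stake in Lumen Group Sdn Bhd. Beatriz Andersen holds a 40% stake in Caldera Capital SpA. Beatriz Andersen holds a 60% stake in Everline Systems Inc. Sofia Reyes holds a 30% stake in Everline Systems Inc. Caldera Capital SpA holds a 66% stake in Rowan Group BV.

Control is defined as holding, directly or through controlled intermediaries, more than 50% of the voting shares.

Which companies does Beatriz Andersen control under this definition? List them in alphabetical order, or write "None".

Everline Systems Inc, Fennick Mining Pte Ltd, Meridian Infrastructure Sdn Bhd

Beatriz holds 56% of Meridian, so Beatriz controls Meridian.
Beatriz holds 60% of Everline, so Beatriz controls Everline.
Beatriz and Meridian together hold 55% + 15% = 70% of Fennick, so Beatriz controls Fennick.
No other company's threshold is met.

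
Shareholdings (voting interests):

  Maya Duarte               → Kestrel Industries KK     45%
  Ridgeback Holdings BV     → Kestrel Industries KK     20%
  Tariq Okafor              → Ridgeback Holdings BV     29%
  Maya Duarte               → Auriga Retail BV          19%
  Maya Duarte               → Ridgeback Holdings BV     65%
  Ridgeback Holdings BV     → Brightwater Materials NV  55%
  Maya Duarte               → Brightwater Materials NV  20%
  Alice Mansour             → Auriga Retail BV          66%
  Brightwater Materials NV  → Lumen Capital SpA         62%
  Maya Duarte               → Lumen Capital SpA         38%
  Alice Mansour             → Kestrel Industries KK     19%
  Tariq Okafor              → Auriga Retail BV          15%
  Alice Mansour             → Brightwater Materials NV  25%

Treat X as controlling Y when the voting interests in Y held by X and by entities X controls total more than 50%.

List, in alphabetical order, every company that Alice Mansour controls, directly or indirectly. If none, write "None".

Alice holds 66% of Auriga, so Alice controls Auriga.
No other company's threshold is met.

Auriga Retail BV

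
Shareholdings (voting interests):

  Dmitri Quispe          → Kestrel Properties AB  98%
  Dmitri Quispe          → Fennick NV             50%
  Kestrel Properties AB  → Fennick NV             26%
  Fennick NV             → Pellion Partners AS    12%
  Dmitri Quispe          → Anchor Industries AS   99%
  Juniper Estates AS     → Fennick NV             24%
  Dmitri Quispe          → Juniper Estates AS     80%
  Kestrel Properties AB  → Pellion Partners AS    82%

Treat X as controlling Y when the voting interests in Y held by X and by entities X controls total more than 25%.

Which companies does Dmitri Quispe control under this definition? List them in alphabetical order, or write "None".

Anchor Industries AS, Fennick NV, Juniper Estates AS, Kestrel Properties AB, Pellion Partners AS

Dmitri holds 98% of Kestrel, so Dmitri controls Kestrel.
Dmitri holds 80% of Juniper, so Dmitri controls Juniper.
Kestrel and Dmitri and Juniper together hold 26% + 50% + 24% = 100% of Fennick, so Dmitri controls Fennick.
Fennick and Kestrel together hold 12% + 82% = 94% of Pellion, so Dmitri controls Pellion.
Dmitri holds 99% of Anchor, so Dmitri controls Anchor.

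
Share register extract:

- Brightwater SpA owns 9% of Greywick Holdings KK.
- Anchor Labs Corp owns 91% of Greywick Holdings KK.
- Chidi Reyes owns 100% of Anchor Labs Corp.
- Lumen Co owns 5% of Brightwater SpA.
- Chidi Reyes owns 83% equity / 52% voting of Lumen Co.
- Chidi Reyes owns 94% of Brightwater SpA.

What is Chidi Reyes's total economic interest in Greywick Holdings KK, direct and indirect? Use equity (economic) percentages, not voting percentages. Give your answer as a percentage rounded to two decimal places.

Chidi reaches Greywick along 3 paths.
Via Brightwater: 94% × 9% = 8.46%.
Via Lumen → Brightwater: 83% × 5% × 9% = 0.3735%.
Via Anchor: 100% × 91% = 91%.
Total: 8.46% + 0.3735% + 91% = 99.8335%.
Rounded: 99.83%.

99.83%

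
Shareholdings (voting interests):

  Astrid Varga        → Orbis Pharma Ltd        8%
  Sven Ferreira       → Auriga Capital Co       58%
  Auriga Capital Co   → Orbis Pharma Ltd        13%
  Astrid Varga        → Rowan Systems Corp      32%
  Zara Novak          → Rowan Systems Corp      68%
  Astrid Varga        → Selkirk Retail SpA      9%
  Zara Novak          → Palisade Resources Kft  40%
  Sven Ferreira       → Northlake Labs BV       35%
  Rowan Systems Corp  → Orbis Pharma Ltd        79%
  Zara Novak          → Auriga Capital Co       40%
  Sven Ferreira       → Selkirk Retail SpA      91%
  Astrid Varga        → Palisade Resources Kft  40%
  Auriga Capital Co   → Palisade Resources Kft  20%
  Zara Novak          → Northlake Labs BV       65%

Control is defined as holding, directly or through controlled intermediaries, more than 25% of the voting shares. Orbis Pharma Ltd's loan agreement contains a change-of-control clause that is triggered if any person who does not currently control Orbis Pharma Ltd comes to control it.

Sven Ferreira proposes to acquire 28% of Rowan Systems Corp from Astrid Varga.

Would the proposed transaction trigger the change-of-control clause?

The purchase adds only to Sven's holdings (Astrid's stake shrinks), so Sven is the only person who could newly come to control Orbis.
Sven holds 58% of Auriga, so Sven controls Auriga.
Sven holds 35% of Northlake, so Sven controls Northlake.
Sven holds 91% of Selkirk, so Sven controls Selkirk.
In Orbis, Sven's side holds only 13%, not > 25%.
So before the transaction, Sven does not control Orbis.
After the purchase, Sven holds 28% of Rowan directly, and Astrid's stake falls to 4%.
Sven holds 28% of Rowan, so Sven controls Rowan.
Auriga and Rowan together hold 13% + 79% = 92% of Orbis, so Sven controls Orbis.
Sven did not control Orbis before and does after, so the clause is triggered.

Yes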